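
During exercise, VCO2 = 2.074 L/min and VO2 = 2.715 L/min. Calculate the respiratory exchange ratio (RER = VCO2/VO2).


RER = VCO2 / VO2
= 2.074 / 2.715
= 0.7639

0.7639


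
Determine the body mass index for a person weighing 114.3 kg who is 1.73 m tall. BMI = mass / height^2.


BMI = mass / height^2
= 114.3 / 1.73^2
= 114.3 / 2.9929
= 38.19 kg/m^2

38.19 kg/m^2


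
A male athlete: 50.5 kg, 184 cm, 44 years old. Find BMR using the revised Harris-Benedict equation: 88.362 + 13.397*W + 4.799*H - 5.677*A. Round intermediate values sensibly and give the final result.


Intercept = 88.362
Weight contribution = 13.397 * 50.5 = 676.5485
Height contribution = 4.799 * 184 = 883.016
Age contribution = 5.677 * 44 = 249.788
BMR = 88.362 + 676.5485 + 883.016 - 249.788
= 1398.14 kcal/day

1398.14 kcal/day


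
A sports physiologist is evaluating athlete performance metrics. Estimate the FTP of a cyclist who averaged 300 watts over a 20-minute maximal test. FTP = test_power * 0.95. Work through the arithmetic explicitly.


FTP = 300 * 0.95 = 285.0 W

285.0 W


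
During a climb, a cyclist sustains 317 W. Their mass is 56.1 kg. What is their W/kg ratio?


Power-to-weight = 317 W / 56.1 kg
= 5.651 W/kg

5.651 W/kg


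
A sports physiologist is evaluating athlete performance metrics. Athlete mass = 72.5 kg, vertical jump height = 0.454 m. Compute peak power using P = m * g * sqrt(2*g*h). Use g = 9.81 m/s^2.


sqrt(2 * 9.81 * 0.454) = sqrt(8.90748) = 2.98454 m/s
P = 72.5 * 9.81 * 2.98454
= 2122.68 W

2122.68 W


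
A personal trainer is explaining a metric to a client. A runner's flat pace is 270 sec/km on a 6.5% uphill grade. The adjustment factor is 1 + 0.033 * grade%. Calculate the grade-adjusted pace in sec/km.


Factor = 1 + 0.033 * 6.5 = 1.2145
Adjusted pace = 270 * 1.2145
= 327.92 sec/km

327.92 s/km


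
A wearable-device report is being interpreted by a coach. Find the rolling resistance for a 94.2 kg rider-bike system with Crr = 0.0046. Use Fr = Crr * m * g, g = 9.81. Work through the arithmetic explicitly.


m * g = 94.2 * 9.81 = 924.102 N
Fr = 0.0046 * 924.102 = 4.251 N

4.251 N


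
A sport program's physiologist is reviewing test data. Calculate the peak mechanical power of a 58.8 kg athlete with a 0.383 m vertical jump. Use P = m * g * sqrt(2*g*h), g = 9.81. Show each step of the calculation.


First, sqrt(2gh) = sqrt(2 * 9.81 * 0.383)
= sqrt(7.51446) = 2.741252 m/s
Power = 58.8 * 9.81 * 2.741252 = 1581.23 W

1581.23 W


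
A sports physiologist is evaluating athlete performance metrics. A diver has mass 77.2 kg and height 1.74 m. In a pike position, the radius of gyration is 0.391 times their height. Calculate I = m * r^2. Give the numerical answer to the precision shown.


r = 0.391 * 1.74 = 0.68034 m
I = m * r^2 = 77.2 * 0.462863 = 35.733 kg*m^2

35.733 kg*m^2


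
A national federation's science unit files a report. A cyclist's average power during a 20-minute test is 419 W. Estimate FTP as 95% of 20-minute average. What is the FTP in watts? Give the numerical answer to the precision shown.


FTP = 20-min power * 0.95
= 419 * 0.95
= 398.05 W

398.05 W


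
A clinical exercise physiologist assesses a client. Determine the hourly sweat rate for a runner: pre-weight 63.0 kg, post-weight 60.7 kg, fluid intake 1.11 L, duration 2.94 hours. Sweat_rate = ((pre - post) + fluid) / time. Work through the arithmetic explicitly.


Mass lost = 63.0 - 60.7 = 2.3 kg
Add fluid consumed: 2.3 + 1.11 = 3.41 L total sweat
Sweat rate = 3.41 / 2.94 = 1.16 L/h

1.16 L/h


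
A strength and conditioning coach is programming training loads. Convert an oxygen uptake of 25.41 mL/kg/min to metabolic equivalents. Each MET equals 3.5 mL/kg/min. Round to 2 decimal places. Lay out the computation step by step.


One MET = 3.5 mL/kg/min
Number of METs = 25.41 / 3.5
= 7.26 METs

7.26 METs


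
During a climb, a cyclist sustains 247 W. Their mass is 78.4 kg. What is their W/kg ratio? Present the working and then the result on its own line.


Power-to-weight = 247 W / 78.4 kg
= 3.151 W/kg

3.151 W/kg


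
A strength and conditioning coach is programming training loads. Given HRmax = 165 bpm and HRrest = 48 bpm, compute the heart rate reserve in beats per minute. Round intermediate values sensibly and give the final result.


Heart rate reserve = maximum HR minus resting HR
HRR = 165 - 48 = 117 bpm

117 bpm


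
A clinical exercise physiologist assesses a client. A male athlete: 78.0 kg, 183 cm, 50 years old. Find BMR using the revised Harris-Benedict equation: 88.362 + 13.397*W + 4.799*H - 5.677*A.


Intercept = 88.362
Weight contribution = 13.397 * 78.0 = 1044.966
Height contribution = 4.799 * 183 = 878.217
Age contribution = 5.677 * 50 = 283.85
BMR = 88.362 + 1044.966 + 878.217 - 283.85
= 1727.7 kcal/day

1727.7 kcal/day


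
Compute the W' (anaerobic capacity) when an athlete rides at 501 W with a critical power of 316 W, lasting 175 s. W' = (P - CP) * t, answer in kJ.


Above-CP power = 185 W
Duration = 175 s
W' = 185 * 175 = 32375 J
Convert: 32375 / 1000 = 32.375 kJ

32.375 kJ


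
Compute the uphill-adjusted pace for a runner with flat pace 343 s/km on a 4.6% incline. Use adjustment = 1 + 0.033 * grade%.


Adjustment factor = 1 + 0.033 * 4.6 = 1.1518
Grade-adjusted pace = 343 * 1.1518 = 395.07 s/km

395.07 s/km


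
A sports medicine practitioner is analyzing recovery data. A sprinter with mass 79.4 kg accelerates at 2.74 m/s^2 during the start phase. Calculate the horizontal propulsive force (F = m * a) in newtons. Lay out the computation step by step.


F = m * a
= 79.4 * 2.74
= 217.56 N

217.56 N


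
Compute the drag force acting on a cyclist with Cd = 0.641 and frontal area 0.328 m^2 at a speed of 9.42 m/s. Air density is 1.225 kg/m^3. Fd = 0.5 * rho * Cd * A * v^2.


Step 1: v^2 = 88.7364
Step 2: Fd = 0.5 * 1.225 * 0.641 * 0.328 * 88.7364
= 11.427 N

11.427 N


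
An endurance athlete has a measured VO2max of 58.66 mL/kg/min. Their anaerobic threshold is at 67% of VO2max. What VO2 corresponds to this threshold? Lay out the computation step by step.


Anaerobic threshold VO2 = VO2max * 67%
= 58.66 * 0.67
= 39.3 mL/kg/min

39.3 mL/kg/min


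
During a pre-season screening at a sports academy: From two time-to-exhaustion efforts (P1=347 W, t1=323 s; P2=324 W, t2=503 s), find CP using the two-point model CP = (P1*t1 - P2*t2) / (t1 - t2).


Work in trial 1 = 112081 J
Work in trial 2 = 162972 J
Delta work = -50891 J
Delta time = -180 s
CP = -50891 / -180 = 282.73 W

282.73 W


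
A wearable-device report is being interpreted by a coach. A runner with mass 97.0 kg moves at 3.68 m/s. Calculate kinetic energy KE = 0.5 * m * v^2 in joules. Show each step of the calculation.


v^2 = 3.68^2 = 13.5424
KE = 0.5 * 97.0 * 13.5424
= 656.81 J

656.81 J


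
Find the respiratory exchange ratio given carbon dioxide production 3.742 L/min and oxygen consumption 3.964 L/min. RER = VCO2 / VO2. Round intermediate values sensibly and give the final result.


VCO2 = 3.742 L/min
VO2 = 3.964 L/min
RER = 3.742 / 3.964 = 0.944

0.944


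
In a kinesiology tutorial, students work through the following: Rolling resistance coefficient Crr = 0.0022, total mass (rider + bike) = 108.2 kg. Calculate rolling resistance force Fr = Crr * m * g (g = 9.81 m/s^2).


Fr = Crr * m * g
= 0.0022 * 108.2 * 9.81
= 2.335 N

2.335 N


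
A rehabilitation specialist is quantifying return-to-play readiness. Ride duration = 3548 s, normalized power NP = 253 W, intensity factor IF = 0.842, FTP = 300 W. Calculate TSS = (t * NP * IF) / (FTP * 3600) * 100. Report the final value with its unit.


Numerator = 3548 * 253 * 0.842 = 755816.248
Denominator = 300 * 3600 = 1080000
TSS = 755816.248 / 1080000 * 100
= 69.98

69.98 TSS


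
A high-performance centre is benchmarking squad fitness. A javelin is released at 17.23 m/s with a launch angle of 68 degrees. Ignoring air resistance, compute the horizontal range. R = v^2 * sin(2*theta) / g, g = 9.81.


Launch speed squared = 296.8729
sin(2 * 68 deg) = 0.694658
Range = 296.8729 * 0.694658 / 9.81
= 21.022 m

21.022 m


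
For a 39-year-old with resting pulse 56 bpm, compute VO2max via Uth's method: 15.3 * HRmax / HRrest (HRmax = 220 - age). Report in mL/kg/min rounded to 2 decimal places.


Step 1: HRmax = 220 - 39 = 181 bpm
Step 2: Ratio = 181 / 56 = 3.2321
Step 3: VO2max = 15.3 * 3.2321 = 49.45 mL/kg/min

49.45 mL/kg/min


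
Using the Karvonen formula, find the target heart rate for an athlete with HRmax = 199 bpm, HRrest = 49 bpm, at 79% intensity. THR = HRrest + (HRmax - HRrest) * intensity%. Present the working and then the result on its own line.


HRR = 199 - 49 = 150
THR = 49 + 150 * 0.79
= 49 + 118.5
= 167.5 bpm

167.5 bpm


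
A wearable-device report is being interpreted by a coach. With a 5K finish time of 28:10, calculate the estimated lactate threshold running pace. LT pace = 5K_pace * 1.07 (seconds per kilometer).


Race duration = 1690 s for 5 km
Average pace = 1690 / 5 = 338.0 s/km
LT pace = 338.0 * 1.07
= 361.66 s/km

361.66 s/km


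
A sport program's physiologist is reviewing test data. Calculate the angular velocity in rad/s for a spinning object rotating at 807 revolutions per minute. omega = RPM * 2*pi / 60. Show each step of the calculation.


omega = RPM * 2*pi / 60
= 807 * 6.28318531 / 60
= 84.509 rad/s

84.509 rad/s


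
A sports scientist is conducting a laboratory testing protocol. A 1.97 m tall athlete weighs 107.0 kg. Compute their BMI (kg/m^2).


height^2 = 3.8809 m^2
BMI = 107.0 / 3.8809 = 27.57 kg/m^2

27.57 kg/m^2


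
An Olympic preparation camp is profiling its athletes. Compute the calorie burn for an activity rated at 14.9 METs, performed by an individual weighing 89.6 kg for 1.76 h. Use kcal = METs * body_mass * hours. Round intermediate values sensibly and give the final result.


Product of METs and mass = 14.9 * 89.6 = 1335.04
Total kcal = 1335.04 * 1.76 = 2349.67 kcal

2349.67 kcal


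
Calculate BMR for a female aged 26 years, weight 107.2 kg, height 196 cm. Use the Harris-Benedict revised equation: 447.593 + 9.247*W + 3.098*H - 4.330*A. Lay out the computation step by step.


Substituting values:
W term = 9.247 * 107.2 = 991.2784
H term = 3.098 * 196 = 607.208
A term = 4.330 * 26 = 112.58
BMR = 1933.5 kcal/day

1933.5 kcal/day


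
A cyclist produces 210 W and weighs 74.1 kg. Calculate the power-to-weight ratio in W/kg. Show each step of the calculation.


P/W = power / mass
= 210 / 74.1
= 2.834 W/kg

2.834 W/kg


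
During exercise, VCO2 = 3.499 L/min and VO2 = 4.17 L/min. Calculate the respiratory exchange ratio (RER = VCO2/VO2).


RER = VCO2 / VO2
= 3.499 / 4.17
= 0.8391

0.8391


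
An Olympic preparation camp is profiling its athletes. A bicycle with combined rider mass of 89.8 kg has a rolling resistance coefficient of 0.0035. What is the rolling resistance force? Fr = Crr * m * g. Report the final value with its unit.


Fr = 0.0035 * 89.8 * 9.81
= 0.3143 * 9.81
= 3.083 N

3.083 N


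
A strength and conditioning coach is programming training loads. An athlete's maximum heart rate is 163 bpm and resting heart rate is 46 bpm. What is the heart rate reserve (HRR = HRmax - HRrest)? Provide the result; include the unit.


HRR = HRmax - HRrest
= 163 - 46
= 117 bpm

117 bpm


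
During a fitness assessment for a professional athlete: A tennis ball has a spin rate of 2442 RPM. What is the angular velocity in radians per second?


Convert RPM to rad/s: multiply by 2*pi and divide by 60
omega = 2442 * 2 * pi / 60
= 255.726 rad/s

255.726 rad/s


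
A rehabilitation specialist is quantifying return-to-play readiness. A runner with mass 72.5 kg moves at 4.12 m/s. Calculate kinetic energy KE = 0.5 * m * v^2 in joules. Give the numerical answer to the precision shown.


v^2 = 4.12^2 = 16.9744
KE = 0.5 * 72.5 * 16.9744
= 615.32 J

615.32 J


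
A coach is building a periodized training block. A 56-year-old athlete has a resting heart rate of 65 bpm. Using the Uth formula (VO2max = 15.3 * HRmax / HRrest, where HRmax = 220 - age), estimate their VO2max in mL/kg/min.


HRmax = 220 - 56 = 164 bpm
Ratio = HRmax / HRrest = 164 / 65 = 2.5231
VO2max = 15.3 * 2.5231 = 38.6 mL/kg/min

38.6 mL/kg/min


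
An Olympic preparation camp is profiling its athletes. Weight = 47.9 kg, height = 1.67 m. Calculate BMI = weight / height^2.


height^2 = 1.67^2 = 2.7889
BMI = 47.9 / 2.7889 = 17.18 kg/m^2

17.18 kg/m^2


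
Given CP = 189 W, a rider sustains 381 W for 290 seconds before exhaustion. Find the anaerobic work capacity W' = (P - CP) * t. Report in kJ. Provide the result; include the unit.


Excess power = 381 - 189 = 192 W
Work above CP = 192 * 290 = 55680 J
W' = 55.68 kJ

55.68 kJ


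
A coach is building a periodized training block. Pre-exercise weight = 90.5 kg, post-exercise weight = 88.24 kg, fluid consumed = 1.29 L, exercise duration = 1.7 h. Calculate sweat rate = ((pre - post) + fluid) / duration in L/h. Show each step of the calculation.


Weight loss = 90.5 - 88.24 = 2.26 kg (approx L)
Total sweat = 2.26 + 1.29 = 3.55 L
Sweat rate = 3.55 / 1.7 = 2.088 L/h

2.088 L/h


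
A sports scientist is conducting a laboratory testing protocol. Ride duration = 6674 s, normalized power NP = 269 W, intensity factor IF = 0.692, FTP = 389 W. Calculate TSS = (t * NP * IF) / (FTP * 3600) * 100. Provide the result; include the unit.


Numerator = 6674 * 269 * 0.692 = 1242351.752
Denominator = 389 * 3600 = 1400400
TSS = 1242351.752 / 1400400 * 100
= 88.71

88.71 TSS


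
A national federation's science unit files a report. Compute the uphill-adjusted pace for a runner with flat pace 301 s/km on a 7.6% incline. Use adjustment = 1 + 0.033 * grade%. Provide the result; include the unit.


Adjustment factor = 1 + 0.033 * 7.6 = 1.2508
Grade-adjusted pace = 301 * 1.2508 = 376.49 s/km

376.49 s/km


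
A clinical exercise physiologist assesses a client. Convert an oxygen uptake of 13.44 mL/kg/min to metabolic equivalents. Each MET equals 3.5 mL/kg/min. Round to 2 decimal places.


One MET = 3.5 mL/kg/min
Number of METs = 13.44 / 3.5
= 3.84 METs

3.84 METs


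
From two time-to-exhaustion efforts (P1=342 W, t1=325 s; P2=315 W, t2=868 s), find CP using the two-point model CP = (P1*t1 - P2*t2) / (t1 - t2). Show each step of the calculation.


Work in trial 1 = 111150 J
Work in trial 2 = 273420 J
Delta work = -162270 J
Delta time = -543 s
CP = -162270 / -543 = 298.84 W

298.84 W


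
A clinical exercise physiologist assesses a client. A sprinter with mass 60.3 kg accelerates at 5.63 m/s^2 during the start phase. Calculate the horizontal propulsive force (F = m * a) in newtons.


F = m * a
= 60.3 * 5.63
= 339.49 N

339.49 N


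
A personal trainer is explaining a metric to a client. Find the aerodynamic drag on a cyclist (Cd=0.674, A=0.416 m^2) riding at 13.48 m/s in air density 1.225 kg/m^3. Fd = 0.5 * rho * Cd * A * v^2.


Fd = 0.5 * 1.225 * 0.674 * 0.416 * 13.48^2
= 0.5 * 1.225 * 0.674 * 0.416 * 181.7104
= 31.206 N

31.206 N


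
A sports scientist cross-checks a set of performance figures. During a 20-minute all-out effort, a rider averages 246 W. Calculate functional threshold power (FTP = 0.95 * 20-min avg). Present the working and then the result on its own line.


FTP = 0.95 * 246
= 233.7 W

233.7 W


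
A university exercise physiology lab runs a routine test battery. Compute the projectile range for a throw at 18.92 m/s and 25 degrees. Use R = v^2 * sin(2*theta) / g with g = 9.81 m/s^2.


Two times the angle = 50 degrees
sin(50) = 0.766044
R = 357.9664 * 0.766044 / 9.81 = 27.953 m

27.953 m


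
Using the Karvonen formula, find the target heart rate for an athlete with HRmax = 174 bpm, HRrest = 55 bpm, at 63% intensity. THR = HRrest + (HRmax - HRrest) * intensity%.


HRR = 174 - 55 = 119
THR = 55 + 119 * 0.63
= 55 + 74.97
= 129.97 bpm

129.97 bpm


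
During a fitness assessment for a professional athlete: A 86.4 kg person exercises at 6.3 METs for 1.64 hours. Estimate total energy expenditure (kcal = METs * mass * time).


Energy = METs * mass(kg) * time(h)
= 6.3 * 86.4 * 1.64
= 892.68 kcal

892.68 kcal


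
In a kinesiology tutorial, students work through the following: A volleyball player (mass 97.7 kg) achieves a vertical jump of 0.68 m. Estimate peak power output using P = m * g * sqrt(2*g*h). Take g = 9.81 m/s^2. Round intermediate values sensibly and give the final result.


2 * g * h = 2 * 9.81 * 0.68 = 13.3416
sqrt(13.3416) = 3.652616 m/s
P = 97.7 * 9.81 * 3.652616 = 3500.8 W

3500.8 W


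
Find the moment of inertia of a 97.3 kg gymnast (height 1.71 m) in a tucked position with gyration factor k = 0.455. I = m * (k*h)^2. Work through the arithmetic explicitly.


Radius of gyration = 0.455 * 1.71 = 0.77805 m
I = 97.3 * 0.77805^2
= 97.3 * 0.605362
= 58.902 kg*m^2

58.902 kg*m^2


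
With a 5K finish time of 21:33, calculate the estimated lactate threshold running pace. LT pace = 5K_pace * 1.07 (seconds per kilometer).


Race duration = 1293 s for 5 km
Average pace = 1293 / 5 = 258.6 s/km
LT pace = 258.6 * 1.07
= 276.7 s/km

276.7 s/km


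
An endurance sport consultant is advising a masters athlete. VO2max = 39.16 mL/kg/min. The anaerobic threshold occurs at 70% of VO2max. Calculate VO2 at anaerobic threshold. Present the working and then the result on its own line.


AT fraction = 70 / 100 = 0.7
AT VO2 = 39.16 * 0.7
= 27.41 mL/kg/min

27.41 mL/kg/min


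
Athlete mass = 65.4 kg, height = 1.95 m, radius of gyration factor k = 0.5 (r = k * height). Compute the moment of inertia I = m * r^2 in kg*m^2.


r = k * height = 0.5 * 1.95 = 0.975 m
r^2 = 0.975^2 = 0.950625
I = 65.4 * 0.950625 = 62.171 kg*m^2

62.171 kg*m^2


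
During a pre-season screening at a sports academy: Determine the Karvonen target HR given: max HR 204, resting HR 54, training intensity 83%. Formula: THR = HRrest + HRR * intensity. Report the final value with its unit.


HRR = HRmax - HRrest = 204 - 54 = 150
THR = 54 + 150 * 0.83
= 178.5 bpm

178.5 bpm


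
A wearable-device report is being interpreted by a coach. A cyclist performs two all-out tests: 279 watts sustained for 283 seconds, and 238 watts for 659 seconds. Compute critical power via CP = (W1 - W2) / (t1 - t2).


W1 = P1 * t1 = 279 * 283 = 78957 J
W2 = P2 * t2 = 238 * 659 = 156842 J
CP = (78957 - 156842) / (283 - 659)
= 207.14 W

207.14 W


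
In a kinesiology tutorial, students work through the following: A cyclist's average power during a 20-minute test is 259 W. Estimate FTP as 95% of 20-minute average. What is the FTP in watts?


FTP = 20-min power * 0.95
= 259 * 0.95
= 246.05 W

246.05 W


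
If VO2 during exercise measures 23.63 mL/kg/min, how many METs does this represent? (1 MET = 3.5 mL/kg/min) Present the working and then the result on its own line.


METs = VO2 / 3.5 = 23.63 / 3.5 = 6.75

6.75 METs


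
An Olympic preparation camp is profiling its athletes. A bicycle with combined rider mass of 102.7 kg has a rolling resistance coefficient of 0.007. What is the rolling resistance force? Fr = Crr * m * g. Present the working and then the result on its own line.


Fr = 0.007 * 102.7 * 9.81
= 0.7189 * 9.81
= 7.052 N

7.052 N


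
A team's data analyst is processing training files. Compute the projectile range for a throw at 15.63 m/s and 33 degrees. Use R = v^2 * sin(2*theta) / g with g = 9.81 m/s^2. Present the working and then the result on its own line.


Two times the angle = 66 degrees
sin(66) = 0.913545
R = 244.2969 * 0.913545 / 9.81 = 22.75 m

22.75 m


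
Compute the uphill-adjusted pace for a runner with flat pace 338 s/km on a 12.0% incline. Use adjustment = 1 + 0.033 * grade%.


Adjustment factor = 1 + 0.033 * 12.0 = 1.396
Grade-adjusted pace = 338 * 1.396 = 471.85 s/km

471.85 s/km


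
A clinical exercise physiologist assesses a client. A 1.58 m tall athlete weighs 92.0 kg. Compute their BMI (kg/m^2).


height^2 = 2.4964 m^2
BMI = 92.0 / 2.4964 = 36.85 kg/m^2

36.85 kg/m^2


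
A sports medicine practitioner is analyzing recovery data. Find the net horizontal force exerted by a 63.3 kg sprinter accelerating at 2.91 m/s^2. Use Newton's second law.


Newton's second law: F = m * a
F = 63.3 * 2.91 = 184.2 N

184.2 N


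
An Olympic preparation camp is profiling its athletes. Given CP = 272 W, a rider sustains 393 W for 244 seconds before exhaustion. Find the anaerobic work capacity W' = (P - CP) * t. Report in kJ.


Excess power = 393 - 272 = 121 W
Work above CP = 121 * 244 = 29524 J
W' = 29.524 kJ

29.524 kJ


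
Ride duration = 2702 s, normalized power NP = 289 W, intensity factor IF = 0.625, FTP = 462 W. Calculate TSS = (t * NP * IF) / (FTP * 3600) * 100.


Numerator = 2702 * 289 * 0.625 = 488048.75
Denominator = 462 * 3600 = 1663200
TSS = 488048.75 / 1663200 * 100
= 29.34

29.34 TSS


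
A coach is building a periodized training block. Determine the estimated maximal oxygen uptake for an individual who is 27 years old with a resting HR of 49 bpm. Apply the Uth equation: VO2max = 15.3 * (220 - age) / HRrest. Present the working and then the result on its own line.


HRmax = 220 - 27 = 193
VO2max = 15.3 * (193 / 49)
= 15.3 * 3.9388
= 60.26 mL/kg/min

60.26 mL/kg/min


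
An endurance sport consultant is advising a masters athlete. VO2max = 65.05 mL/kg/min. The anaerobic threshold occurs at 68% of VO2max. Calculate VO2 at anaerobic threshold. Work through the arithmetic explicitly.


AT fraction = 68 / 100 = 0.68
AT VO2 = 65.05 * 0.68
= 44.23 mL/kg/min

44.23 mL/kg/min


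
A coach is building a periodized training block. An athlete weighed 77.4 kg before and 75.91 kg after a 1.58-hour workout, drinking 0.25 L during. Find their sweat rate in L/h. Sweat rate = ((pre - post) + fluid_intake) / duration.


Body mass change = 1.49 kg
Total sweat loss = 1.49 + 0.25 = 1.74 L
Rate = 1.74 / 1.58 = 1.101 L/h

1.101 L/h


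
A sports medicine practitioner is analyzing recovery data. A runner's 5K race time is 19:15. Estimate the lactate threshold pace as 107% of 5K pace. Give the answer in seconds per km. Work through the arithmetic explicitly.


Total race time = 19*60 + 15 = 1155 seconds
5K pace = 1155 / 5 = 231.0 sec/km
LT pace = 231.0 * 1.07 = 247.17 sec/km

247.17 s/km


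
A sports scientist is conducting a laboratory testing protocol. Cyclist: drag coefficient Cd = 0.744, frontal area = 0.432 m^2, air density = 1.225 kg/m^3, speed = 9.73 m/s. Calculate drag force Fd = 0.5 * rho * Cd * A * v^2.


v^2 = 9.73^2 = 94.6729
Fd = 0.5 * 1.225 * 0.744 * 0.432 * 94.6729
= 18.638 N

18.638 N


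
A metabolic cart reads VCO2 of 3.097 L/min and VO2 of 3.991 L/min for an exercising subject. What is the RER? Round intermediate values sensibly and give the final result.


RER = VCO2 / VO2 = 3.097 / 3.991 = 0.776

0.776


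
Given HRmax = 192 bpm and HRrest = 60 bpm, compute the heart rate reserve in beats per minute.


Heart rate reserve = maximum HR minus resting HR
HRR = 192 - 60 = 132 bpm

132 bpm


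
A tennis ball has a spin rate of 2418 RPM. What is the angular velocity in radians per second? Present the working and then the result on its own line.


Convert RPM to rad/s: multiply by 2*pi and divide by 60
omega = 2418 * 2 * pi / 60
= 253.212 rad/s

253.212 rad/s


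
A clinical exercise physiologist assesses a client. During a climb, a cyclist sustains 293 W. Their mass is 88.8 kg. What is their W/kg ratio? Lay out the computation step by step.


Power-to-weight = 293 W / 88.8 kg
= 3.3 W/kg

3.3 W/kg


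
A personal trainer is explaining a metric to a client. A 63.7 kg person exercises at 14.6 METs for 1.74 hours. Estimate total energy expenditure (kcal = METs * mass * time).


Energy = METs * mass(kg) * time(h)
= 14.6 * 63.7 * 1.74
= 1618.23 kcal

1618.23 kcal


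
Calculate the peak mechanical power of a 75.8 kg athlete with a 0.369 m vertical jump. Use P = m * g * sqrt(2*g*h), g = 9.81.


First, sqrt(2gh) = sqrt(2 * 9.81 * 0.369)
= sqrt(7.23978) = 2.690684 m/s
Power = 75.8 * 9.81 * 2.690684 = 2000.79 W

2000.79 W


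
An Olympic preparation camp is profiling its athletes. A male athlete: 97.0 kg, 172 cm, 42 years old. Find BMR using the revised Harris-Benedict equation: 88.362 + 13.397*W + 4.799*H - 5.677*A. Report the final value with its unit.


Intercept = 88.362
Weight contribution = 13.397 * 97.0 = 1299.509
Height contribution = 4.799 * 172 = 825.428
Age contribution = 5.677 * 42 = 238.434
BMR = 88.362 + 1299.509 + 825.428 - 238.434
= 1974.87 kcal/day

1974.87 kcal/day


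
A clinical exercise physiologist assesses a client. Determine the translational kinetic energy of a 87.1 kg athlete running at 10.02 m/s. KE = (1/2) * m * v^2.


KE = 0.5 * m * v^2
= 0.5 * 87.1 * 10.02^2
= 0.5 * 87.1 * 100.4004
= 4372.44 J

4372.44 J


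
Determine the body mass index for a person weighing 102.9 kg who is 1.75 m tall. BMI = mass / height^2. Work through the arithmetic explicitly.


BMI = mass / height^2
= 102.9 / 1.75^2
= 102.9 / 3.0625
= 33.6 kg/m^2

33.6 kg/m^2


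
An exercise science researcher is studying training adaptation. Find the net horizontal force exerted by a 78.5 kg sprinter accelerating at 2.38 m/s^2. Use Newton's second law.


Newton's second law: F = m * a
F = 78.5 * 2.38 = 186.83 N

186.83 N


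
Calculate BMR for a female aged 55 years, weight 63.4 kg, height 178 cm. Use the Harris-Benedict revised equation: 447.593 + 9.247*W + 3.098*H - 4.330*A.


Substituting values:
W term = 9.247 * 63.4 = 586.2598
H term = 3.098 * 178 = 551.444
A term = 4.330 * 55 = 238.15
BMR = 1347.15 kcal/day

1347.15 kcal/day


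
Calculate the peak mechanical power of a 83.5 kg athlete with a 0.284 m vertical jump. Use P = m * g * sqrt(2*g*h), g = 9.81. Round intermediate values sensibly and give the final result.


First, sqrt(2gh) = sqrt(2 * 9.81 * 0.284)
= sqrt(5.57208) = 2.360525 m/s
Power = 83.5 * 9.81 * 2.360525 = 1933.59 W

1933.59 W


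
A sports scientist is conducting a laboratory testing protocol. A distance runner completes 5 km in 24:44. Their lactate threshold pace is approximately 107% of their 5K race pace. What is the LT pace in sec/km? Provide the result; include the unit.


Convert to seconds: 24 min 44 s = 1484 s
Pace per km = 1484 / 5 = 296.8 s/km
LT pace = 296.8 * 1.07 = 317.58 s/km

317.58 s/km


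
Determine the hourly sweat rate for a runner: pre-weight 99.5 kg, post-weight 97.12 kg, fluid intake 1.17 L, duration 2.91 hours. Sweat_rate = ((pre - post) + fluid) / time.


Mass lost = 99.5 - 97.12 = 2.38 kg
Add fluid consumed: 2.38 + 1.17 = 3.55 L total sweat
Sweat rate = 3.55 / 2.91 = 1.22 L/h

1.22 L/h


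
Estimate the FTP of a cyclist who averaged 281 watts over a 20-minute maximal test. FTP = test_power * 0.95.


FTP = 281 * 0.95 = 266.95 W

266.95 W


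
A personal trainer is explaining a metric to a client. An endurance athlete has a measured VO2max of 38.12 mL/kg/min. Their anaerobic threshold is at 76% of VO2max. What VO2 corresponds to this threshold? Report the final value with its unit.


Anaerobic threshold VO2 = VO2max * 76%
= 38.12 * 0.76
= 28.97 mL/kg/min

28.97 mL/kg/min


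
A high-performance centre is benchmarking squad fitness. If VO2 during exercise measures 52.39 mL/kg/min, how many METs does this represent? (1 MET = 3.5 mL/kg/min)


METs = VO2 / 3.5 = 52.39 / 3.5 = 14.97

14.97 METs


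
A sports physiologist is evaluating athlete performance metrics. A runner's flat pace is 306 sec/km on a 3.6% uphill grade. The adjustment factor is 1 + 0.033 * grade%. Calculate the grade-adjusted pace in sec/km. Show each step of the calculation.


Factor = 1 + 0.033 * 3.6 = 1.1188
Adjusted pace = 306 * 1.1188
= 342.35 sec/km

342.35 s/km


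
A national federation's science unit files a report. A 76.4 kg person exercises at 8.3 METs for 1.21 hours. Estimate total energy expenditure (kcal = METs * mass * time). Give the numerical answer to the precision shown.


Energy = METs * mass(kg) * time(h)
= 8.3 * 76.4 * 1.21
= 767.29 kcal

767.29 kcal


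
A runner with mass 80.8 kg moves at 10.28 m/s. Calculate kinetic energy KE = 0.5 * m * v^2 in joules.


v^2 = 10.28^2 = 105.6784
KE = 0.5 * 80.8 * 105.6784
= 4269.41 J

4269.41 J


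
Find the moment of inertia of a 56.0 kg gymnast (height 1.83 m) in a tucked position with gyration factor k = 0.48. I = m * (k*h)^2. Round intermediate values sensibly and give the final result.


Radius of gyration = 0.48 * 1.83 = 0.8784 m
I = 56.0 * 0.8784^2
= 56.0 * 0.771587
= 43.209 kg*m^2

43.209 kg*m^2


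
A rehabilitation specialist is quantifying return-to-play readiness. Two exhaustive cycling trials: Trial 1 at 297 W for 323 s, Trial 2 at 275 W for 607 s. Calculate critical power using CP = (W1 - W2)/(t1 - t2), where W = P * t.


W1 = 297 * 323 = 95931 J
W2 = 275 * 607 = 166925 J
CP = (95931 - 166925) / (323 - 607)
= -70994 / -284
= 249.98 W

249.98 W


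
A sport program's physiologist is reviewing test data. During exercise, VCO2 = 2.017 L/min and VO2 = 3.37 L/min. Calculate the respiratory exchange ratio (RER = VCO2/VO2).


RER = VCO2 / VO2
= 2.017 / 3.37
= 0.5985

0.5985


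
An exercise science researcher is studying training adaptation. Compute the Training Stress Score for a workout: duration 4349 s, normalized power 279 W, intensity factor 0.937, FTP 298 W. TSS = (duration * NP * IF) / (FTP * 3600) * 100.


Product = 4349 * 279 * 0.937 = 1136928.627
Base = 298 * 3600 = 1072800
TSS = 1136928.627 / 1072800 * 100 = 105.98

105.98 TSS


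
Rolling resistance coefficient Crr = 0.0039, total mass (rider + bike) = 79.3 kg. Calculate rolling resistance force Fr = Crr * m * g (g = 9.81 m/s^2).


Fr = Crr * m * g
= 0.0039 * 79.3 * 9.81
= 3.034 N

3.034 N


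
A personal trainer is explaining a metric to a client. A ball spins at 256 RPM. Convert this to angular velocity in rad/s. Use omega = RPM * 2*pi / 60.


omega = 256 * 2 * pi / 60
= 256 * 6.28318531 / 60
= 1608.495 / 60
= 26.808 rad/s

26.808 rad/s


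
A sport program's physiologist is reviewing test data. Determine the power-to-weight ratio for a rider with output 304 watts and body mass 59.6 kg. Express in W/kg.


P/W = 304 / 59.6 = 5.101 W/kg

5.101 W/kg


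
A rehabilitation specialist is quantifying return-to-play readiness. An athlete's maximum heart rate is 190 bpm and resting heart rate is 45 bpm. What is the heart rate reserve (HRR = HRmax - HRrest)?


HRR = HRmax - HRrest
= 190 - 45
= 145 bpm

145 bpm


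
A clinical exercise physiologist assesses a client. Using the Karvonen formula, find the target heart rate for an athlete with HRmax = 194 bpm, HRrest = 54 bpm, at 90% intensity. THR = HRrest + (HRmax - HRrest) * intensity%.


HRR = 194 - 54 = 140
THR = 54 + 140 * 0.9
= 54 + 126.0
= 180.0 bpm

180.0 bpm


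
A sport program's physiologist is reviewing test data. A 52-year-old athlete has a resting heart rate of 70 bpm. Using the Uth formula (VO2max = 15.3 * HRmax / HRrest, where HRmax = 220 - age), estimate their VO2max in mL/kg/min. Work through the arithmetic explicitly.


HRmax = 220 - 52 = 168 bpm
Ratio = HRmax / HRrest = 168 / 70 = 2.4
VO2max = 15.3 * 2.4 = 36.72 mL/kg/min

36.72 mL/kg/min


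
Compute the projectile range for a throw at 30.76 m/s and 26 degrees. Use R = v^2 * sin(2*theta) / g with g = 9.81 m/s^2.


Two times the angle = 52 degrees
sin(52) = 0.788011
R = 946.1776 * 0.788011 / 9.81 = 76.004 m

76.004 m


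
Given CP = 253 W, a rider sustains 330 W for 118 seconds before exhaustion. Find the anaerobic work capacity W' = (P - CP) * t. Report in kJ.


Excess power = 330 - 253 = 77 W
Work above CP = 77 * 118 = 9086 J
W' = 9.086 kJ

9.086 kJ


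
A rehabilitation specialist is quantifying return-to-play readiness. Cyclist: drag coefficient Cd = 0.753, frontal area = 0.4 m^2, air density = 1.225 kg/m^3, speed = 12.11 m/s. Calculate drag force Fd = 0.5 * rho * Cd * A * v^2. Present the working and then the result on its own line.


v^2 = 12.11^2 = 146.6521
Fd = 0.5 * 1.225 * 0.753 * 0.4 * 146.6521
= 27.055 N

27.055 N


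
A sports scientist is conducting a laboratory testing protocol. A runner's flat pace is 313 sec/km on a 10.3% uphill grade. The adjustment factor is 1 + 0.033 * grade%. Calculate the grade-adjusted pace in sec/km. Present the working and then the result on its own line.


Factor = 1 + 0.033 * 10.3 = 1.3399
Adjusted pace = 313 * 1.3399
= 419.39 sec/km

419.39 s/km


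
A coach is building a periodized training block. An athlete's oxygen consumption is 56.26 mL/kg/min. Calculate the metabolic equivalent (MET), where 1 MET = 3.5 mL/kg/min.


MET = VO2 / 3.5
= 56.26 / 3.5
= 16.07 METs

16.07 METs


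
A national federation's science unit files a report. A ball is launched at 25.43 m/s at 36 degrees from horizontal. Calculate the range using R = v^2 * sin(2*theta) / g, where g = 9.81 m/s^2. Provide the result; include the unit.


sin(2 * 36) = sin(72) = 0.951057
v^2 = 25.43^2 = 646.6849
R = 646.6849 * 0.951057 / 9.81
= 62.695 m

62.695 m


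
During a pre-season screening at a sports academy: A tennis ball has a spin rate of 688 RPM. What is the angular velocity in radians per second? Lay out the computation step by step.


Convert RPM to rad/s: multiply by 2*pi and divide by 60
omega = 688 * 2 * pi / 60
= 72.047 rad/s

72.047 rad/s


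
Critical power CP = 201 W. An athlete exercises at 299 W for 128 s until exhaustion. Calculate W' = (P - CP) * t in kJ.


P - CP = 299 - 201 = 98 W
W' = 98 * 128 = 12544 J
= 12544 / 1000 = 12.544 kJ

12.544 kJ


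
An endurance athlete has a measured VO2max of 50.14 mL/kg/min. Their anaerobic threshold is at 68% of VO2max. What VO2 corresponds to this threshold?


Anaerobic threshold VO2 = VO2max * 68%
= 50.14 * 0.68
= 34.1 mL/kg/min

34.1 mL/kg/min


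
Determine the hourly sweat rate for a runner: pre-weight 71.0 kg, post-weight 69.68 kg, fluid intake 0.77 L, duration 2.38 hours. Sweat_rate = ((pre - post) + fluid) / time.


Mass lost = 71.0 - 69.68 = 1.32 kg
Add fluid consumed: 1.32 + 0.77 = 2.09 L total sweat
Sweat rate = 2.09 / 2.38 = 0.878 L/h

0.878 L/h


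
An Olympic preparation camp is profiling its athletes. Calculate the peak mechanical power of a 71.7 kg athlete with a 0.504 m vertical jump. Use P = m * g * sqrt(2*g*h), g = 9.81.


First, sqrt(2gh) = sqrt(2 * 9.81 * 0.504)
= sqrt(9.88848) = 3.144595 m/s
Power = 71.7 * 9.81 * 3.144595 = 2211.84 W

2211.84 W


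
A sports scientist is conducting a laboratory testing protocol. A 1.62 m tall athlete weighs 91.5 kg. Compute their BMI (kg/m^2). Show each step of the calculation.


height^2 = 2.6244 m^2
BMI = 91.5 / 2.6244 = 34.87 kg/m^2

34.87 kg/m^2


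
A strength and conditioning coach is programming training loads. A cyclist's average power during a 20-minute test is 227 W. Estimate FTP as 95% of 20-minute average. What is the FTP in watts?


FTP = 20-min power * 0.95
= 227 * 0.95
= 215.65 W

215.65 W


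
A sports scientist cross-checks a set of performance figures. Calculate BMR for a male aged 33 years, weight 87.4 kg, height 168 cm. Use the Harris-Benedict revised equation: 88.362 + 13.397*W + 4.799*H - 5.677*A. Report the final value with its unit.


Substituting values:
W term = 13.397 * 87.4 = 1170.8978
H term = 4.799 * 168 = 806.232
A term = 5.677 * 33 = 187.341
BMR = 1878.15 kcal/day

1878.15 kcal/day


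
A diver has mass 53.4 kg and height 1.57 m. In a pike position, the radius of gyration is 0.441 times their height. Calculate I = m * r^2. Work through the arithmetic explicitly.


r = 0.441 * 1.57 = 0.69237 m
I = m * r^2 = 53.4 * 0.479376 = 25.599 kg*m^2

25.599 kg*m^2


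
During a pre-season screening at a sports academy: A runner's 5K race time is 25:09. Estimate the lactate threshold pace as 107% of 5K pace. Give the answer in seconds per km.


Total race time = 25*60 + 9 = 1509 seconds
5K pace = 1509 / 5 = 301.8 sec/km
LT pace = 301.8 * 1.07 = 322.93 sec/km

322.93 s/km


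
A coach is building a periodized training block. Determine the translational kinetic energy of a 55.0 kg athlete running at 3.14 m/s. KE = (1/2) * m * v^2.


KE = 0.5 * m * v^2
= 0.5 * 55.0 * 3.14^2
= 0.5 * 55.0 * 9.8596
= 271.14 J

271.14 J


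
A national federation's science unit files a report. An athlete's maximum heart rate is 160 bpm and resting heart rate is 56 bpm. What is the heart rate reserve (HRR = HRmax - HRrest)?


HRR = HRmax - HRrest
= 160 - 56
= 104 bpm

104 bpm


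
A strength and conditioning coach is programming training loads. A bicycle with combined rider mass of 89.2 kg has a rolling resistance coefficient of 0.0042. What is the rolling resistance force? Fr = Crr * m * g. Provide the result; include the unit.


Fr = 0.0042 * 89.2 * 9.81
= 0.37464 * 9.81
= 3.675 N

3.675 N


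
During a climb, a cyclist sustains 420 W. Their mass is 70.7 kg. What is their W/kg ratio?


Power-to-weight = 420 W / 70.7 kg
= 5.941 W/kg

5.941 W/kg


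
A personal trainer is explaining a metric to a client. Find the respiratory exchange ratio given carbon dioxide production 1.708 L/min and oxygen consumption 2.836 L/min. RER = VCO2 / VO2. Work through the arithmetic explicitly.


VCO2 = 1.708 L/min
VO2 = 2.836 L/min
RER = 1.708 / 2.836 = 0.6023

0.6023


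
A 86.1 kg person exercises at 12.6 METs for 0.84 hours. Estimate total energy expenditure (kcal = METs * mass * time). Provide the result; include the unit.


Energy = METs * mass(kg) * time(h)
= 12.6 * 86.1 * 0.84
= 911.28 kcal

911.28 kcal


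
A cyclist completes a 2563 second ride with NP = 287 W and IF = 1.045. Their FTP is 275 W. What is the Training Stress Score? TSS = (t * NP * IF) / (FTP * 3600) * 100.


t * NP * IF = 2563 * 287 * 1.045 = 768682.145
FTP * 3600 = 990000
TSS = (768682.145 / 990000) * 100 = 77.64

77.64 TSS


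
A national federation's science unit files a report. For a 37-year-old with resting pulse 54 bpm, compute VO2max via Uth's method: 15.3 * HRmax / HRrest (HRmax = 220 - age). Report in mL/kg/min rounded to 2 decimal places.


Step 1: HRmax = 220 - 37 = 183 bpm
Step 2: Ratio = 183 / 54 = 3.3889
Step 3: VO2max = 15.3 * 3.3889 = 51.85 mL/kg/min

51.85 mL/kg/min


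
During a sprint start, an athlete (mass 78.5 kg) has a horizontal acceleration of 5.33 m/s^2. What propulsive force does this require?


Propulsive force = mass * acceleration
= 78.5 kg * 5.33 m/s^2
= 418.41 N

418.41 N


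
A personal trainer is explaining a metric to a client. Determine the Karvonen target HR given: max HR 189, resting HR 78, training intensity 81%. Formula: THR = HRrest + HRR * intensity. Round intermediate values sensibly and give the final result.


HRR = HRmax - HRrest = 189 - 78 = 111
THR = 78 + 111 * 0.81
= 167.91 bpm

167.91 bpm


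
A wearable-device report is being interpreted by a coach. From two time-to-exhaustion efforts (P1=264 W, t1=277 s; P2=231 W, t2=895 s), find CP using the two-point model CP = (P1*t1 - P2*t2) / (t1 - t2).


Work in trial 1 = 73128 J
Work in trial 2 = 206745 J
Delta work = -133617 J
Delta time = -618 s
CP = -133617 / -618 = 216.21 W

216.21 W


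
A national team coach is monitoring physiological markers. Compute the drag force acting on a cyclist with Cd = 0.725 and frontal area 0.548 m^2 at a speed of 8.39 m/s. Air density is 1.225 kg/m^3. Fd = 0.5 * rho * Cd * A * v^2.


Step 1: v^2 = 70.3921
Step 2: Fd = 0.5 * 1.225 * 0.725 * 0.548 * 70.3921
= 17.13 N

17.13 N


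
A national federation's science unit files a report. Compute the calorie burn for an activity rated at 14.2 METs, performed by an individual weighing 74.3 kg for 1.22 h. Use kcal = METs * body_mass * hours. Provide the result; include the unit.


Product of METs and mass = 14.2 * 74.3 = 1055.06
Total kcal = 1055.06 * 1.22 = 1287.17 kcal

1287.17 kcal
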